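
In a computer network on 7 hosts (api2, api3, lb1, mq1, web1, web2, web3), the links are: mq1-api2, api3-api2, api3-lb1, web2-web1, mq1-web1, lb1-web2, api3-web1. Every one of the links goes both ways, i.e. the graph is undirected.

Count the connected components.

2

From api2: component {api2, api3, lb1, mq1, web1, web2}.
From web3: component {web3}.
That's 2 components.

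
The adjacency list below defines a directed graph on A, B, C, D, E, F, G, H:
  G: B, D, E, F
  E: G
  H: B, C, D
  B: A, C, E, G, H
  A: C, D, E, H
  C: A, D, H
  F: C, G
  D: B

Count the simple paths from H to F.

14

H→B→A→E→G→F
H→B→C→A→E→G→F
H→B→E→G→F
H→B→G→F
H→C→A→D→B→E→G→F
H→C→A→D→B→G→F
H→C→A→E→G→F
H→C→D→B→A→E→G→F
H→C→D→B→E→G→F
H→C→D→B→G→F
H→D→B→A→E→G→F
H→D→B→C→A→E→G→F
H→D→B→E→G→F
H→D→B→G→F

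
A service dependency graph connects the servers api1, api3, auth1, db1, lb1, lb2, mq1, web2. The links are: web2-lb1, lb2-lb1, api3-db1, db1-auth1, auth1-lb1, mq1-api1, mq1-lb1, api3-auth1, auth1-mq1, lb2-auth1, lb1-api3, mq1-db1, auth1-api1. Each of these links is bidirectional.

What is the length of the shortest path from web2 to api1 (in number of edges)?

3

Distance 0: web2.
Distance 1: lb1.
Distance 2: api3, auth1, lb2, mq1.
Distance 3: api1, db1 — contains api1.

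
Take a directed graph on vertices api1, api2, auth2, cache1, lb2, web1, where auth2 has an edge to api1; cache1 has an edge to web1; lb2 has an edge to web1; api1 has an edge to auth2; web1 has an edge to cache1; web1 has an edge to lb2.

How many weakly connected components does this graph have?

3

From api1: component {api1, auth2}.
From api2: component {api2}.
From cache1: component {cache1, lb2, web1}.
That's 3 components.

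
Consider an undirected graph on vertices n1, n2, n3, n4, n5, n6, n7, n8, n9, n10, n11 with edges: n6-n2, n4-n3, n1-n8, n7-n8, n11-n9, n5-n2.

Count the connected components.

5

From n1: component {n1, n7, n8}.
From n2: component {n2, n5, n6}.
From n3: component {n3, n4}.
From n9: component {n9, n11}.
From n10: component {n10}.
That's 5 components.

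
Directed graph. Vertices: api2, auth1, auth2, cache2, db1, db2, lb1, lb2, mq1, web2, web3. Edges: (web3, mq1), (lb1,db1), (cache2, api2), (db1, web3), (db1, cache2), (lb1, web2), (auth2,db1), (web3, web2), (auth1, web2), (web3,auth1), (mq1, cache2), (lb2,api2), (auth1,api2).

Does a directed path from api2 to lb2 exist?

No

api2 has no outgoing edges, so nothing is reachable from it.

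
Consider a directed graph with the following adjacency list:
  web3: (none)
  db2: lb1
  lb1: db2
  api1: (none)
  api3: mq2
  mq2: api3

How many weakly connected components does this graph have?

4

From api1: component {api1}.
From api3: component {api3, mq2}.
From db2: component {db2, lb1}.
From web3: component {web3}.
That's 4 components.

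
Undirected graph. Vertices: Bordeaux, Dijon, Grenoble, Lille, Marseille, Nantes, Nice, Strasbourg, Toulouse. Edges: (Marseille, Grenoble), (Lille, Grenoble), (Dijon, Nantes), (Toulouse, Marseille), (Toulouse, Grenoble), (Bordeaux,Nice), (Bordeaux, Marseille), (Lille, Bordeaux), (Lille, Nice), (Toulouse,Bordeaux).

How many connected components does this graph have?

3

From Bordeaux: component {Bordeaux, Grenoble, Lille, Marseille, Nice, Toulouse}.
From Dijon: component {Dijon, Nantes}.
From Strasbourg: component {Strasbourg}.
That's 3 components.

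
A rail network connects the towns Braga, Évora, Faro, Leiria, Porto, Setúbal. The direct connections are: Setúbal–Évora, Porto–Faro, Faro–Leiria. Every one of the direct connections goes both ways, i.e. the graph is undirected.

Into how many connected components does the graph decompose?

3

From Braga: component {Braga}.
From Évora: component {Évora, Setúbal}.
From Faro: component {Faro, Leiria, Porto}.
That's 3 components.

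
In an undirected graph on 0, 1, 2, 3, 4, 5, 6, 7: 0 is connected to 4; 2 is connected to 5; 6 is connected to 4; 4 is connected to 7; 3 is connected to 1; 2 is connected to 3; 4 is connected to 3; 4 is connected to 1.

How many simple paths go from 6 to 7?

6–4–7

1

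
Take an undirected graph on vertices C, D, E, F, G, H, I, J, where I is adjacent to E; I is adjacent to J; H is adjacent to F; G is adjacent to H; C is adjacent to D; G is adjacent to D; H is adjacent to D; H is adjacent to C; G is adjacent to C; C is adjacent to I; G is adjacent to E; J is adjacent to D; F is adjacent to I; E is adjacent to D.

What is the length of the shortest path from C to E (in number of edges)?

Distance 0: C.
Distance 1: D, G, H, I.
Distance 2: E, F, J — contains E.

2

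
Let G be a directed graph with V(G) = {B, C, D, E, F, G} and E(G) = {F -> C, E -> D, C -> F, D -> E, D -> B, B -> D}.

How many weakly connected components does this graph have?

3

From B: component {B, D, E}.
From C: component {C, F}.
From G: component {G}.
That's 3 components.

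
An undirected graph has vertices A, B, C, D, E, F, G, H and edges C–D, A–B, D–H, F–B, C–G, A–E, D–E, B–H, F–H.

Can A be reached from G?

Explore from G.
Distance 1: reach C.
Distance 2: reach D.
Distance 3: reach E, H.
Distance 4: reach A, B, F.
Found A.

Yes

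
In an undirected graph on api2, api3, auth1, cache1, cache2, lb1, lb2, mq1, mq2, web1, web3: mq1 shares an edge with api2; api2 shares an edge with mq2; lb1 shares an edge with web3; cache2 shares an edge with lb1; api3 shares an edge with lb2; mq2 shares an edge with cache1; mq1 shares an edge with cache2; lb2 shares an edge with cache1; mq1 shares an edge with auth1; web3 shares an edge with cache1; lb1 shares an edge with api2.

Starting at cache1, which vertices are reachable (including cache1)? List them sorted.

api2, api3, auth1, cache1, cache2, lb1, lb2, mq1, mq2, web3

Start at cache1.
Its neighbours: lb2, mq2, web3.
Then their neighbours: api2, api3, lb1.
Then next layer: cache2, mq1.
Then next layer: auth1.
Nothing further is reachable.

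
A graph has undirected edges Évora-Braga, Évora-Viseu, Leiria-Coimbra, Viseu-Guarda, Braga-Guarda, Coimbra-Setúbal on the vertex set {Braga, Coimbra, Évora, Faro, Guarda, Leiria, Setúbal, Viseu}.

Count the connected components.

From Braga: component {Braga, Évora, Guarda, Viseu}.
From Coimbra: component {Coimbra, Leiria, Setúbal}.
From Faro: component {Faro}.
That's 3 components.

3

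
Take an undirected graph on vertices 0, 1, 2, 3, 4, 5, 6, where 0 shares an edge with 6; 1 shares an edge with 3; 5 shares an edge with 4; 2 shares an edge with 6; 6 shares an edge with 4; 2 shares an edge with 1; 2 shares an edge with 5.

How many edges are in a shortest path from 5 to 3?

Distance 0: 5.
Distance 1: 2, 4.
Distance 2: 1, 6.
Distance 3: 0, 3 — contains 3.

3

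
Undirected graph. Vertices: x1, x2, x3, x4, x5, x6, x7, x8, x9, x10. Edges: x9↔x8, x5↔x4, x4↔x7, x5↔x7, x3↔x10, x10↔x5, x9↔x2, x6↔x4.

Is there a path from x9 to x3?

No

Explore from x9.
Distance 1: reach x2, x8.
The search is exhausted without reaching x3; it lies in a different component.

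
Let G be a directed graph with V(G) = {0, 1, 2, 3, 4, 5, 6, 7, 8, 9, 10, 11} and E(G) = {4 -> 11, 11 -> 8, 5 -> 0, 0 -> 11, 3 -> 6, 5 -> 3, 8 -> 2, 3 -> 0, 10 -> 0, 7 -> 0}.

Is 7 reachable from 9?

9 has no outgoing edges, so nothing is reachable from it.

No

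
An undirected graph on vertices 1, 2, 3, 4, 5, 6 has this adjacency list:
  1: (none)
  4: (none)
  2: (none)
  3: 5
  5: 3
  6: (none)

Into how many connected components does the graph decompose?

5

From 1: component {1}.
From 2: component {2}.
From 3: component {3, 5}.
From 4: component {4}.
From 6: component {6}.
That's 5 components.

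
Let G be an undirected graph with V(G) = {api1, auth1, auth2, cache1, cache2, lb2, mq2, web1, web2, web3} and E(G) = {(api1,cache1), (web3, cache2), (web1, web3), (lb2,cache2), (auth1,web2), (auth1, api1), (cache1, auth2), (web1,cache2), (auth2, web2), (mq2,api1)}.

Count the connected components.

From api1: component {api1, auth1, auth2, cache1, mq2, web2}.
From cache2: component {cache2, lb2, web1, web3}.
That's 2 components.

2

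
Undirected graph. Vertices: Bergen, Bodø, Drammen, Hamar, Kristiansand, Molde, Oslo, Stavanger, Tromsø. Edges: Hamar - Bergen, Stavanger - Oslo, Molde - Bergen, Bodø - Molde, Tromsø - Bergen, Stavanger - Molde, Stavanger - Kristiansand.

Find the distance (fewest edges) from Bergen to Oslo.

3

Distance 0: Bergen.
Distance 1: Hamar, Molde, Tromsø.
Distance 2: Bodø, Stavanger.
Distance 3: Kristiansand, Oslo — contains Oslo.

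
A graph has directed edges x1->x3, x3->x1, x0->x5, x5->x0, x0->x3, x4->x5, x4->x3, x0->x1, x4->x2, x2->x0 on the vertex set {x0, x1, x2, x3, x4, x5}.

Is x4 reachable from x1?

Explore from x1.
Distance 1: reach x3.
The search from x1 is exhausted; no directed path reaches x4.

No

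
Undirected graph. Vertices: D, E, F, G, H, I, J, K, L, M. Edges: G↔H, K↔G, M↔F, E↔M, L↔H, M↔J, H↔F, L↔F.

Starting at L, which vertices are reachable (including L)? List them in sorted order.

E, F, G, H, J, K, L, M

Start at L.
Its neighbours: F, H.
Then their neighbours: G, M.
Then next layer: E, J, K.
Nothing further is reachable.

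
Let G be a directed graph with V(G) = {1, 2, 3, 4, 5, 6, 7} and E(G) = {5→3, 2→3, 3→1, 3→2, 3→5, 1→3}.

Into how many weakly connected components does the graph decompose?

4

From 1: component {1, 2, 3, 5}.
From 4: component {4}.
From 6: component {6}.
From 7: component {7}.
That's 4 components.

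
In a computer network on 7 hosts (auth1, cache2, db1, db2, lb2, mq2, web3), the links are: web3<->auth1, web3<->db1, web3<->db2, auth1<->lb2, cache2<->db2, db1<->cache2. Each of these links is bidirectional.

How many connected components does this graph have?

2

From auth1: component {auth1, cache2, db1, db2, lb2, web3}.
From mq2: component {mq2}.
That's 2 components.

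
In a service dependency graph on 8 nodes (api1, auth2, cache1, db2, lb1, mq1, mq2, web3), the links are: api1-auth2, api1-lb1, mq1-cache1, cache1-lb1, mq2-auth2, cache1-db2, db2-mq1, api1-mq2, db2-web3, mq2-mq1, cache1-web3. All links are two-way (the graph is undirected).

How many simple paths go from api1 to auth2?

api1–auth2
api1–lb1–cache1–db2–mq1–mq2–auth2
api1–lb1–cache1–mq1–mq2–auth2
api1–lb1–cache1–web3–db2–mq1–mq2–auth2
api1–mq2–auth2

5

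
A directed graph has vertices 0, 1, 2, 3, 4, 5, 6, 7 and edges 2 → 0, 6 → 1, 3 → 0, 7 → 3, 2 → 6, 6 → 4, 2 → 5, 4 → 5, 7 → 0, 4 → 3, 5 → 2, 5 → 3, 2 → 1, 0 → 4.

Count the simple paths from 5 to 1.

5→2→1
5→2→6→1

2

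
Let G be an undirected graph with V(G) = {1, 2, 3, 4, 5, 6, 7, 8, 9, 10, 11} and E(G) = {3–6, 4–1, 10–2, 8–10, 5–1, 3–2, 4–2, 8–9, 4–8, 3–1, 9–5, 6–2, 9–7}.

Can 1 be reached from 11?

11 has no edges, so nothing is reachable from it.

No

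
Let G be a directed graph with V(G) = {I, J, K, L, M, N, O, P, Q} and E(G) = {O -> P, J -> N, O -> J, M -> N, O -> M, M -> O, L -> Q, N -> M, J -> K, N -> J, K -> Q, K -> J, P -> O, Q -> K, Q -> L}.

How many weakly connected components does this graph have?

2

From I: component {I}.
From J: component {J, K, L, M, N, O, P, Q}.
That's 2 components.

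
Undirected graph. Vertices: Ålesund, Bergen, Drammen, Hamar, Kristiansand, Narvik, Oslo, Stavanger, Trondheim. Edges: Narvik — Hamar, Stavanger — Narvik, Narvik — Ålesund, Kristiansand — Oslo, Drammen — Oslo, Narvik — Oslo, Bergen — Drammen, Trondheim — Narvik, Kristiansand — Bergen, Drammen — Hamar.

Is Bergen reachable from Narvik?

Explore from Narvik.
Distance 1: reach Ålesund, Hamar, Oslo, Stavanger, Trondheim.
Distance 2: reach Drammen, Kristiansand.
Distance 3: reach Bergen.
Found Bergen.

Yes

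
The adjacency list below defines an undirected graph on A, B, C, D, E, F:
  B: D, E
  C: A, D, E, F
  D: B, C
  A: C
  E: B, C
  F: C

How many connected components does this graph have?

1

From A: component {A, B, C, D, E, F}.
That's 1 component.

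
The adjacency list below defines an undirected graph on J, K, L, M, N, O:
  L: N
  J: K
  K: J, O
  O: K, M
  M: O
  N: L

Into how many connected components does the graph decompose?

From J: component {J, K, M, O}.
From L: component {L, N}.
That's 2 components.

2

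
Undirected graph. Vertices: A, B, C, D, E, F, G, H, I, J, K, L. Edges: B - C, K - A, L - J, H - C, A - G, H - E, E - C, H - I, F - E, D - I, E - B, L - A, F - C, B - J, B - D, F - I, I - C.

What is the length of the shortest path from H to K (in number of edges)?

6

Distance 0: H.
Distance 1: C, E, I.
Distance 2: B, D, F.
Distance 3: J.
Distance 4: L.
Distance 5: A.
Distance 6: G, K — contains K.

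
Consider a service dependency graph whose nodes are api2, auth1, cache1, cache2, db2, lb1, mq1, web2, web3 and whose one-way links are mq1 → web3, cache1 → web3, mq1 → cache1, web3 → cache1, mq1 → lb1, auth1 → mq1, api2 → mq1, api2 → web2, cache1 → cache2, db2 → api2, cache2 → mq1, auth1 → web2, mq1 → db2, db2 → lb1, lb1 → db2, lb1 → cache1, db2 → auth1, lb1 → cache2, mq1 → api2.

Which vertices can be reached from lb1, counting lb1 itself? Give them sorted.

api2, auth1, cache1, cache2, db2, lb1, mq1, web2, web3

Start at lb1.
Its neighbours: cache1, cache2, db2.
Then their neighbours: api2, auth1, mq1, web3.
Then next layer: web2.
Every vertex is now reached.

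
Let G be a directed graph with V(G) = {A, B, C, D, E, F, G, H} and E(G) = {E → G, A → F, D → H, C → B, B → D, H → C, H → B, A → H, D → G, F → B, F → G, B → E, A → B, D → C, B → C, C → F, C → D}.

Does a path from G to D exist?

G has no outgoing edges, so nothing is reachable from it.

No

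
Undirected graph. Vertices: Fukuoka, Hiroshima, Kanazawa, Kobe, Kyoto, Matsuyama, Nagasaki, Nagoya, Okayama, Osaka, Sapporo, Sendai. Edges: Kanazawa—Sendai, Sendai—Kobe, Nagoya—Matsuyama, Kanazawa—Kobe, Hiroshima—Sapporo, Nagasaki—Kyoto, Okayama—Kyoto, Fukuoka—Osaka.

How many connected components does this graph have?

5

From Fukuoka: component {Fukuoka, Osaka}.
From Hiroshima: component {Hiroshima, Sapporo}.
From Kanazawa: component {Kanazawa, Kobe, Sendai}.
From Kyoto: component {Kyoto, Nagasaki, Okayama}.
From Matsuyama: component {Matsuyama, Nagoya}.
That's 5 components.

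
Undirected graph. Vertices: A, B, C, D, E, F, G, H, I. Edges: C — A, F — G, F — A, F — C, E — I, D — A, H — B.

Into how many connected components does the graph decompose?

From A: component {A, C, D, F, G}.
From B: component {B, H}.
From E: component {E, I}.
That's 3 components.

3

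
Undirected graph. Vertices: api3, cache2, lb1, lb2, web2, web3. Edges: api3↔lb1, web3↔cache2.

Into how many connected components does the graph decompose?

4

From api3: component {api3, lb1}.
From cache2: component {cache2, web3}.
From lb2: component {lb2}.
From web2: component {web2}.
That's 4 components.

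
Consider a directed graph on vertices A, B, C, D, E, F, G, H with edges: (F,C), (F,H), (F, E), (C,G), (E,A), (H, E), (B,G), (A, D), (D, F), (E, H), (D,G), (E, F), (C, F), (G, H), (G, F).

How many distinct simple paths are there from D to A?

D→F→C→G→H→E→A
D→F→E→A
D→F→H→E→A
D→G→F→E→A
D→G→F→H→E→A
D→G→H→E→A

6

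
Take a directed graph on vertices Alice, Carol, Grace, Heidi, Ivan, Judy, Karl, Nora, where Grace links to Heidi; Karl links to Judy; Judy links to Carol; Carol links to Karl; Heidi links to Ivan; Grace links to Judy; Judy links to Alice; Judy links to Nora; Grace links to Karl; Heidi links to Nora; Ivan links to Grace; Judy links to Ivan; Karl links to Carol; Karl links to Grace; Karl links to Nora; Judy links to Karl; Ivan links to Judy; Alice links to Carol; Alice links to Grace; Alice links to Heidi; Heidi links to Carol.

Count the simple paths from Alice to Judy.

Alice→Carol→Karl→Grace→Heidi→Ivan→Judy
Alice→Carol→Karl→Grace→Judy
Alice→Carol→Karl→Judy
Alice→Grace→Heidi→Carol→Karl→Judy
Alice→Grace→Heidi→Ivan→Judy
Alice→Grace→Judy
Alice→Grace→Karl→Judy
Alice→Heidi→Carol→Karl→Grace→Judy
Alice→Heidi→Carol→Karl→Judy
Alice→Heidi→Ivan→Grace→Judy
Alice→Heidi→Ivan→Grace→Karl→Judy
Alice→Heidi→Ivan→Judy

12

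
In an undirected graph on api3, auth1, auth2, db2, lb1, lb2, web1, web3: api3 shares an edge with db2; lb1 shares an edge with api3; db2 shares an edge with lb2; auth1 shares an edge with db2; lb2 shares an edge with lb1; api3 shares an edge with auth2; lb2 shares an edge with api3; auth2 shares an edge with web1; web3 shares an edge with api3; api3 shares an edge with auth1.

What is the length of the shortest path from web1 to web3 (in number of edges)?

Distance 0: web1.
Distance 1: auth2.
Distance 2: api3.
Distance 3: auth1, db2, lb1, lb2, web3 — contains web3.

3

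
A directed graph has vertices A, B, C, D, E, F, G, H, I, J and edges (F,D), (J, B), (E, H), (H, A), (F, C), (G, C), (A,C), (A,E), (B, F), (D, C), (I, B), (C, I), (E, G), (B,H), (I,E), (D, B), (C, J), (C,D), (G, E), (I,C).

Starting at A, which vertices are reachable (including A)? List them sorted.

Start at A.
Its neighbours: C, E.
Then their neighbours: D, G, H, I, J.
Then next layer: B.
Then next layer: F.
Every vertex is now reached.

A, B, C, D, E, F, G, H, I, J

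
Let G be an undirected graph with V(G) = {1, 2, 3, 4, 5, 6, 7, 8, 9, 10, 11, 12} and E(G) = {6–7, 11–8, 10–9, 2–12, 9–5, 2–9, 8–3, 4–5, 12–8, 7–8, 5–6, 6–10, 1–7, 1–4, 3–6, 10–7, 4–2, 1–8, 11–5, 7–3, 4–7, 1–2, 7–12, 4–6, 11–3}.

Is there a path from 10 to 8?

Yes

Explore from 10.
Distance 1: reach 6, 7, 9.
Distance 2: reach 1, 2, 3, 4, 5, 8, 12.
Found 8.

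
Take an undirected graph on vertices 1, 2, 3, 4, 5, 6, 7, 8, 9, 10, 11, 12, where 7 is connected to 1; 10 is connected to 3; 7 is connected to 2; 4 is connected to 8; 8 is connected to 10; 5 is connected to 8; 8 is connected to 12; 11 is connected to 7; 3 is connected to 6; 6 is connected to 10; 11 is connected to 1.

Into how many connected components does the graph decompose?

3

From 1: component {1, 2, 7, 11}.
From 3: component {3, 4, 5, 6, 8, 10, 12}.
From 9: component {9}.
That's 3 components.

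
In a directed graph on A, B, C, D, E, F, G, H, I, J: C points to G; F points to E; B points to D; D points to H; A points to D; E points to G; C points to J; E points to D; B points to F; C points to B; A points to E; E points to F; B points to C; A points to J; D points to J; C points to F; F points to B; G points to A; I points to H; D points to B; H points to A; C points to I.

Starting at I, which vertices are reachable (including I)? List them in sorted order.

A, B, C, D, E, F, G, H, I, J

Start at I.
Its neighbours: H.
Then their neighbours: A.
Then next layer: D, E, J.
Then next layer: B, F, G.
Then next layer: C.
Every vertex is now reached.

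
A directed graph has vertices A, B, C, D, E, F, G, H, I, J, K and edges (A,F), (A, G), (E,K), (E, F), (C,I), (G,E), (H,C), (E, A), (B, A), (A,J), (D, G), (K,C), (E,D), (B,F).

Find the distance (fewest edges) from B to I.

Distance 0: B.
Distance 1: A, F.
Distance 2: G, J.
Distance 3: E.
Distance 4: D, K.
Distance 5: C.
Distance 6: I — contains I.

6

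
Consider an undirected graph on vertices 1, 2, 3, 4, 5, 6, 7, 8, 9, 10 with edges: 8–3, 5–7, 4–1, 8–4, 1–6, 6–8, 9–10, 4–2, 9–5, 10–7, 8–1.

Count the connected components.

2

From 1: component {1, 2, 3, 4, 6, 8}.
From 5: component {5, 7, 9, 10}.
That's 2 components.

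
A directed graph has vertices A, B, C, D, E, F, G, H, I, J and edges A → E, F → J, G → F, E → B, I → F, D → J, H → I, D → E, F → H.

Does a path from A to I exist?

Explore from A.
Distance 1: reach E.
Distance 2: reach B.
The search from A is exhausted; no directed path reaches I.

No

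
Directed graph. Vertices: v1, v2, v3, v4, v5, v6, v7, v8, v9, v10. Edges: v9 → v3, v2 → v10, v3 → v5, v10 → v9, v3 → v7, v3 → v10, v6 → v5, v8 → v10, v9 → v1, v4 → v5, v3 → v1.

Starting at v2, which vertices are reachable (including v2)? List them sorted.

v1, v2, v3, v5, v7, v9, v10

Start at v2.
Its neighbours: v10.
Then their neighbours: v9.
Then next layer: v1, v3.
Then next layer: v5, v7.
Nothing further is reachable.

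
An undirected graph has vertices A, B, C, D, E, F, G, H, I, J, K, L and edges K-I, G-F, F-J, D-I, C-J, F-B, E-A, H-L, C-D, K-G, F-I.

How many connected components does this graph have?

From A: component {A, E}.
From B: component {B, C, D, F, G, I, J, K}.
From H: component {H, L}.
That's 3 components.

3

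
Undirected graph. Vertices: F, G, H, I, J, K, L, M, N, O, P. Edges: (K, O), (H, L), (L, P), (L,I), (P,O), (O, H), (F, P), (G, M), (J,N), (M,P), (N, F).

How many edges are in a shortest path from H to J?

5

Distance 0: H.
Distance 1: L, O.
Distance 2: I, K, P.
Distance 3: F, M.
Distance 4: G, N.
Distance 5: J — contains J.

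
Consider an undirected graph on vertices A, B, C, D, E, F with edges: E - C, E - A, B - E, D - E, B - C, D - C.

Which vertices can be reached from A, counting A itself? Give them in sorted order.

A, B, C, D, E

Start at A.
Its neighbours: E.
Then their neighbours: B, C, D.
Nothing further is reachable.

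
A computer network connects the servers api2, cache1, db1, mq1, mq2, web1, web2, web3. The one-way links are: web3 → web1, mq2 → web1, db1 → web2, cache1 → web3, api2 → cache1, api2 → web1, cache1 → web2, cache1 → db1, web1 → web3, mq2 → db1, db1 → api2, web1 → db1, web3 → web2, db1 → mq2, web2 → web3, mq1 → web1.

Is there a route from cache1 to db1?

Explore from cache1.
Distance 1: reach db1, web2, web3.
Found db1.

Yes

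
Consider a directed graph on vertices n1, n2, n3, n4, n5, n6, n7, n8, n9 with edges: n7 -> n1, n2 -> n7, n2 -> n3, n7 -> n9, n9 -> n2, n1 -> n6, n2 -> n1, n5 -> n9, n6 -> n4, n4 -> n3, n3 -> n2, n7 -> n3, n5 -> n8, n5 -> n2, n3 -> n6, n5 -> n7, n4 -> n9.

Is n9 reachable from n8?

No

n8 has no outgoing edges, so nothing is reachable from it.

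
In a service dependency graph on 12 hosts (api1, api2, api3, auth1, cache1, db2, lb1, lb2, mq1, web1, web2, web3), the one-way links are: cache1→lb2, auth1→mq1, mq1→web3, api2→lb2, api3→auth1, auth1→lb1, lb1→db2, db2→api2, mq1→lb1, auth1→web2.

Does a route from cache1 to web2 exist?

No

Explore from cache1.
Distance 1: reach lb2.
The search from cache1 is exhausted; no directed path reaches web2.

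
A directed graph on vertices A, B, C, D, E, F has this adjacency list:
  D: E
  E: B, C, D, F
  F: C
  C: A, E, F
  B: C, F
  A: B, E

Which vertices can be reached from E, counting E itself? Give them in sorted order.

A, B, C, D, E, F

Start at E.
Its neighbours: B, C, D, F.
Then their neighbours: A.
Every vertex is now reached.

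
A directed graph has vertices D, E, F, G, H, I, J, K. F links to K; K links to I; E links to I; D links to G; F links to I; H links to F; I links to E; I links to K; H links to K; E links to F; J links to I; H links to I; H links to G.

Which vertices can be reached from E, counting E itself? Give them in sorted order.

Start at E.
Its neighbours: F, I.
Then their neighbours: K.
Nothing further is reachable.

E, F, I, K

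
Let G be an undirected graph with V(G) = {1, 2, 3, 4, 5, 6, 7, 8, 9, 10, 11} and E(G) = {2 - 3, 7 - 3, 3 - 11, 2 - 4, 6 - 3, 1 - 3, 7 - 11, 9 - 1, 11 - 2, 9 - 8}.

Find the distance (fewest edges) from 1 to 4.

Distance 0: 1.
Distance 1: 3, 9.
Distance 2: 2, 6, 7, 8, 11.
Distance 3: 4 — contains 4.

3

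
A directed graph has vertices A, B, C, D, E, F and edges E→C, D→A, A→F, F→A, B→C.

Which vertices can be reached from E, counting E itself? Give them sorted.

Start at E.
Its neighbours: C.
Nothing further is reachable.

C, E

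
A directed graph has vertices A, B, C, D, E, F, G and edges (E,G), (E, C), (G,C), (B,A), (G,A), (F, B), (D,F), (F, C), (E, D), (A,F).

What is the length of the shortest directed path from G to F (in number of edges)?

2

Distance 0: G.
Distance 1: A, C.
Distance 2: F — contains F.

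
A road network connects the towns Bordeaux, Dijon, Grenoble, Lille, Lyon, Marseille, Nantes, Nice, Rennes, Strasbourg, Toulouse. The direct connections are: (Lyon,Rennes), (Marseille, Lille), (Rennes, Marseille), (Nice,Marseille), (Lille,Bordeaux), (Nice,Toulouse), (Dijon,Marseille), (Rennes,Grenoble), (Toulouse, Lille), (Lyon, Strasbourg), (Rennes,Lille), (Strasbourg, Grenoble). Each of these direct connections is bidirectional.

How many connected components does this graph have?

From Bordeaux: component {Bordeaux, Dijon, Grenoble, Lille, Lyon, Marseille, Nice, Rennes, Strasbourg, Toulouse}.
From Nantes: component {Nantes}.
That's 2 components.

2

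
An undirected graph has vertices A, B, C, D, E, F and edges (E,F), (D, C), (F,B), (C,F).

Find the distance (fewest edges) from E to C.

2

Distance 0: E.
Distance 1: F.
Distance 2: B, C — contains C.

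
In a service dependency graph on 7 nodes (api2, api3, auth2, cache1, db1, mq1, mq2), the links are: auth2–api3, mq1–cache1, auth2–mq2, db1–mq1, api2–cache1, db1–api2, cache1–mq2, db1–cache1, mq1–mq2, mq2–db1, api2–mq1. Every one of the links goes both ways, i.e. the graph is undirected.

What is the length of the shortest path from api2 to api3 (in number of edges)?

Distance 0: api2.
Distance 1: cache1, db1, mq1.
Distance 2: mq2.
Distance 3: auth2.
Distance 4: api3 — contains api3.

4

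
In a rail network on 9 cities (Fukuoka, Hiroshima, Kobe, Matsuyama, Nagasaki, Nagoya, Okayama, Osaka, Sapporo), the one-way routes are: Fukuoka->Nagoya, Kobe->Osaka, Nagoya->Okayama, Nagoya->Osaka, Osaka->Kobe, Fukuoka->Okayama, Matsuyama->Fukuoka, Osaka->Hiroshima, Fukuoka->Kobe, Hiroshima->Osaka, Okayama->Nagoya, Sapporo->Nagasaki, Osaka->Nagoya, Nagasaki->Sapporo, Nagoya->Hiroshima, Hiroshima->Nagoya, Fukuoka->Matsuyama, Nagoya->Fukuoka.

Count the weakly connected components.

From Fukuoka: component {Fukuoka, Hiroshima, Kobe, Matsuyama, Nagoya, Okayama, Osaka}.
From Nagasaki: component {Nagasaki, Sapporo}.
That's 2 components.

2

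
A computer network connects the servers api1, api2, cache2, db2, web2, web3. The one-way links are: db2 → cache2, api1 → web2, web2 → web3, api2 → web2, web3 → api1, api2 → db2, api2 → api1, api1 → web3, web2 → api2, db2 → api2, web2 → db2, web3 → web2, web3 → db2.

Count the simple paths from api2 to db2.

7

api2→api1→web2→db2
api2→api1→web2→web3→db2
api2→api1→web3→db2
api2→api1→web3→web2→db2
api2→db2
api2→web2→db2
api2→web2→web3→db2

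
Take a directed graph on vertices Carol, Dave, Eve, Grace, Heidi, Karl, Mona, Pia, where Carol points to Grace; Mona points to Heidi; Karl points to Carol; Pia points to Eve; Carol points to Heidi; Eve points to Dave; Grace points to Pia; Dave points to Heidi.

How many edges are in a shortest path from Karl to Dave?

Distance 0: Karl.
Distance 1: Carol.
Distance 2: Grace, Heidi.
Distance 3: Pia.
Distance 4: Eve.
Distance 5: Dave — contains Dave.

5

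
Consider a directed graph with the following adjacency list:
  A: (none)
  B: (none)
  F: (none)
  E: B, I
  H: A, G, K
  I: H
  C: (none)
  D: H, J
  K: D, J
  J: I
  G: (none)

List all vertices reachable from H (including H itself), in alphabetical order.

Start at H.
Its neighbours: A, G, K.
Then their neighbours: D, J.
Then next layer: I.
Nothing further is reachable.

A, D, G, H, I, J, K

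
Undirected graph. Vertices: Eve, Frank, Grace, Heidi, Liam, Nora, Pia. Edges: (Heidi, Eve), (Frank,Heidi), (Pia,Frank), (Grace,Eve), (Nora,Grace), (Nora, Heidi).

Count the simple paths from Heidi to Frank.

1

Heidi–Frank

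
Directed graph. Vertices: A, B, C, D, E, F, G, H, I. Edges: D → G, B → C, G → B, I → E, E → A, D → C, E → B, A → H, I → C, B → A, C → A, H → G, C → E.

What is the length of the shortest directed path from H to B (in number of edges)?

Distance 0: H.
Distance 1: G.
Distance 2: B — contains B.

2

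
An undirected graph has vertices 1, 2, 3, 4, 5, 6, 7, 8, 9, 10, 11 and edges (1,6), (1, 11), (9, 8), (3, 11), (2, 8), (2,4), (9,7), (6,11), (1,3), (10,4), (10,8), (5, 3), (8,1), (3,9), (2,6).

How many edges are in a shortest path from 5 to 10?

4

Distance 0: 5.
Distance 1: 3.
Distance 2: 1, 9, 11.
Distance 3: 6, 7, 8.
Distance 4: 2, 10 — contains 10.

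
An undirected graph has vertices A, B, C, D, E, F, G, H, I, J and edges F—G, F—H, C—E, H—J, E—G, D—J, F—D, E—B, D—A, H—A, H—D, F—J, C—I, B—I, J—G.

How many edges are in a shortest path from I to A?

6

Distance 0: I.
Distance 1: B, C.
Distance 2: E.
Distance 3: G.
Distance 4: F, J.
Distance 5: D, H.
Distance 6: A — contains A.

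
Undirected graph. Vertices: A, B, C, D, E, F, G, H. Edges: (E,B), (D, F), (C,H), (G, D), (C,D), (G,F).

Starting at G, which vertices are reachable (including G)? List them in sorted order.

Start at G.
Its neighbours: D, F.
Then their neighbours: C.
Then next layer: H.
Nothing further is reachable.

C, D, F, G, H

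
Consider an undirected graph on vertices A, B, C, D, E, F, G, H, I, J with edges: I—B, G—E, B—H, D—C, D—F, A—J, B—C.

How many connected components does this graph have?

From A: component {A, J}.
From B: component {B, C, D, F, H, I}.
From E: component {E, G}.
That's 3 components.

3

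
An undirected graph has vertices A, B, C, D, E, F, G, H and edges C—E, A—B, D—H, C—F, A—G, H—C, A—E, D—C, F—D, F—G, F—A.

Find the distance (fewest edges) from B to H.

Distance 0: B.
Distance 1: A.
Distance 2: E, F, G.
Distance 3: C, D.
Distance 4: H — contains H.

4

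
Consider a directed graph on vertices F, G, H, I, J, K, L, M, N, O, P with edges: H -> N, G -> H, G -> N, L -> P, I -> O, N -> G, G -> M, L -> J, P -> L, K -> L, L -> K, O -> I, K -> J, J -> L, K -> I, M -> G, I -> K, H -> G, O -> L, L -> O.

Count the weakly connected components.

From F: component {F}.
From G: component {G, H, M, N}.
From I: component {I, J, K, L, O, P}.
That's 3 components.

3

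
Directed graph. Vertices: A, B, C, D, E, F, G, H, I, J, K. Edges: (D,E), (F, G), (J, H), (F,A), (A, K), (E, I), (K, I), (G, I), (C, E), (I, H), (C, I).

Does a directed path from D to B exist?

No

Explore from D.
Distance 1: reach E.
Distance 2: reach I.
Distance 3: reach H.
The search from D is exhausted; no directed path reaches B.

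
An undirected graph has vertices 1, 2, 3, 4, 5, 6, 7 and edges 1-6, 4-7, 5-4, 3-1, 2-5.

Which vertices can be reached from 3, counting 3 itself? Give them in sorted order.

1, 3, 6

Start at 3.
Its neighbours: 1.
Then their neighbours: 6.
Nothing further is reachable.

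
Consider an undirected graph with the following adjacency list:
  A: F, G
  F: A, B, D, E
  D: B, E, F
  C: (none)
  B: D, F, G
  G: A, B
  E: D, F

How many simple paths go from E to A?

E–D–B–F–A
E–D–B–G–A
E–D–F–A
E–D–F–B–G–A
E–F–A
E–F–B–G–A
E–F–D–B–G–A

7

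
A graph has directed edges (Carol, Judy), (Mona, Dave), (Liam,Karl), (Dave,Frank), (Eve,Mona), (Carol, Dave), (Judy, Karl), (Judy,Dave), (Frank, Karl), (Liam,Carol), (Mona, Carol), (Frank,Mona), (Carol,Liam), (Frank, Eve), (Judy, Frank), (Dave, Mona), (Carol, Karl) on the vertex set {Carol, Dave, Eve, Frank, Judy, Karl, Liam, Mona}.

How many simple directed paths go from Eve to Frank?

Eve→Mona→Carol→Dave→Frank
Eve→Mona→Carol→Judy→Dave→Frank
Eve→Mona→Carol→Judy→Frank
Eve→Mona→Dave→Frank

4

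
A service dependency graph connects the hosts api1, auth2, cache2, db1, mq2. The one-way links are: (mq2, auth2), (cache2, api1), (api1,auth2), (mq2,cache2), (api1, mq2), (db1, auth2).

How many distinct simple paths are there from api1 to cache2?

1

api1→mq2→cache2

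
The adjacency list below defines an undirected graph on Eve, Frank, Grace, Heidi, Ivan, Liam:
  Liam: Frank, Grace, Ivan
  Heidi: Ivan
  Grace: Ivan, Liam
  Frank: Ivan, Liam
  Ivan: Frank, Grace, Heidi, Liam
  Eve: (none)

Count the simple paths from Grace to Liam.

Grace–Ivan–Frank–Liam
Grace–Ivan–Liam
Grace–Liam

3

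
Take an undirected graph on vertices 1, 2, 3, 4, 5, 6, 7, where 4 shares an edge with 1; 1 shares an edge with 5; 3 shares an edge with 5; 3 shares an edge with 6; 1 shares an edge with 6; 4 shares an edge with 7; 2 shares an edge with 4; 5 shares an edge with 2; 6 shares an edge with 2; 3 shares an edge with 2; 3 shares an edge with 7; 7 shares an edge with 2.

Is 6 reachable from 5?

Yes

Explore from 5.
Distance 1: reach 1, 2, 3.
Distance 2: reach 4, 6, 7.
Found 6.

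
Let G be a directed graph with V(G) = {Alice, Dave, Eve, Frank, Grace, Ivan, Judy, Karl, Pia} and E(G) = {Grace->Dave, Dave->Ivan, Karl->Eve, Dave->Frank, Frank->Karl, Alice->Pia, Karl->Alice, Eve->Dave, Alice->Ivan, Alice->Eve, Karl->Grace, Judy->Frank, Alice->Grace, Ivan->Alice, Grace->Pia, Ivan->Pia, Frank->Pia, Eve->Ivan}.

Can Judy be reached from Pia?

No

Pia has no outgoing edges, so nothing is reachable from it.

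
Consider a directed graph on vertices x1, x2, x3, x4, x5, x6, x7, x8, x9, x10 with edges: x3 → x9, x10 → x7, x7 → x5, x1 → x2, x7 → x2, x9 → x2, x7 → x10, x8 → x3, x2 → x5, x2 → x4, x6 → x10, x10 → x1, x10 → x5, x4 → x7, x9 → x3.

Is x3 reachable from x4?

No

Explore from x4.
Distance 1: reach x7.
Distance 2: reach x2, x5, x10.
Distance 3: reach x1.
The search from x4 is exhausted; no directed path reaches x3.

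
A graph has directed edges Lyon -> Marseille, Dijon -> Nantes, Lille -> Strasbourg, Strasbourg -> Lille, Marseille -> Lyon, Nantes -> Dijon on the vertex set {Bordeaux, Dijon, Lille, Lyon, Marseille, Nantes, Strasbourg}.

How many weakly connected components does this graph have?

4

From Bordeaux: component {Bordeaux}.
From Dijon: component {Dijon, Nantes}.
From Lille: component {Lille, Strasbourg}.
From Lyon: component {Lyon, Marseille}.
That's 4 components.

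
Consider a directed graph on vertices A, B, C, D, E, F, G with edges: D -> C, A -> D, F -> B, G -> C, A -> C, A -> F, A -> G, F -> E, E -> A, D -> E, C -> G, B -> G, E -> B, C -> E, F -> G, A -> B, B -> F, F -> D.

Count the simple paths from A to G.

A→B→F→D→C→G
A→B→F→G
A→B→G
A→C→E→B→F→G
A→C→E→B→G
A→C→G
A→D→C→E→B→F→G
A→D→C→E→B→G
... and 10 more.

18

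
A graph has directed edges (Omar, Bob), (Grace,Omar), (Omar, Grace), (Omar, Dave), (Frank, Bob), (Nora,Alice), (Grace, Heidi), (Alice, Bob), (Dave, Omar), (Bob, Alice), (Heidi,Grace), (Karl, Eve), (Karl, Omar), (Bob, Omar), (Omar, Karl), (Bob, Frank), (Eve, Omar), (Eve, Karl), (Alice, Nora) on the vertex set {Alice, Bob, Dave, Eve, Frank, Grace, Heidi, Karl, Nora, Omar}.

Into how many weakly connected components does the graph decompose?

From Alice: component {Alice, Bob, Dave, Eve, Frank, Grace, Heidi, Karl, Nora, Omar}.
That's 1 component.

1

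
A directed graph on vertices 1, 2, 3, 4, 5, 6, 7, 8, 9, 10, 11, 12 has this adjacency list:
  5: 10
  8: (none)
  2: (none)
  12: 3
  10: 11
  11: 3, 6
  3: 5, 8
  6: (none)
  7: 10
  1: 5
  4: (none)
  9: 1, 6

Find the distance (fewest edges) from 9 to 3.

Distance 0: 9.
Distance 1: 1, 6.
Distance 2: 5.
Distance 3: 10.
Distance 4: 11.
Distance 5: 3 — contains 3.

5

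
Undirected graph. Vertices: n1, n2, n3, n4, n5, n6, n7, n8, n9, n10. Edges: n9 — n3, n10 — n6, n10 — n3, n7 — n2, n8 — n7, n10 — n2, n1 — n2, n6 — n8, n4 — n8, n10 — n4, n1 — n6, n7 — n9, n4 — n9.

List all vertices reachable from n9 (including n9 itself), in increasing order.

Start at n9.
Its neighbours: n3, n4, n7.
Then their neighbours: n2, n8, n10.
Then next layer: n1, n6.
Nothing further is reachable.

n1, n2, n3, n4, n6, n7, n8, n9, n10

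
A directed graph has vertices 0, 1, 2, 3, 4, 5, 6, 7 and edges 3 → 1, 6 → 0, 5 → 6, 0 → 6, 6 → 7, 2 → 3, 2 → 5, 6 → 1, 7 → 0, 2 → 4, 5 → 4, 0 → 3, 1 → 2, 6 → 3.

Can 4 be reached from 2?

Explore from 2.
Distance 1: reach 3, 4, 5.
Found 4.

Yes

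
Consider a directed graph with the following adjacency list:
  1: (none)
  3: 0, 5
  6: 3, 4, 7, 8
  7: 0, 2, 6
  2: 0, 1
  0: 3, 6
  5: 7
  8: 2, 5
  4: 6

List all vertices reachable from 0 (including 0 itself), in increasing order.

0, 1, 2, 3, 4, 5, 6, 7, 8

Start at 0.
Its neighbours: 3, 6.
Then their neighbours: 4, 5, 7, 8.
Then next layer: 2.
Then next layer: 1.
Every vertex is now reached.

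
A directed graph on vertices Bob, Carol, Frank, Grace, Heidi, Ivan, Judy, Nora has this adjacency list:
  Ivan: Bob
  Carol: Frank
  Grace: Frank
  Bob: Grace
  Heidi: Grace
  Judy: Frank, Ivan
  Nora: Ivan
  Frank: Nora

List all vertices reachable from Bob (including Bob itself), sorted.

Start at Bob.
Its neighbours: Grace.
Then their neighbours: Frank.
Then next layer: Nora.
Then next layer: Ivan.
Nothing further is reachable.

Bob, Frank, Grace, Ivan, Nora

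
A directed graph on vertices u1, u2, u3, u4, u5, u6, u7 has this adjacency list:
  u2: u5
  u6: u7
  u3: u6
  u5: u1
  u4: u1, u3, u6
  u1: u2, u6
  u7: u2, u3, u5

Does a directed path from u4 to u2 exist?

Explore from u4.
Distance 1: reach u1, u3, u6.
Distance 2: reach u2, u7.
Found u2.

Yes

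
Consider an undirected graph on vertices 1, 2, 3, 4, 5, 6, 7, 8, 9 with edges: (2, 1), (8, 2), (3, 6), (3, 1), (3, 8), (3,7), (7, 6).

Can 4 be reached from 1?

No

Explore from 1.
Distance 1: reach 2, 3.
Distance 2: reach 6, 7, 8.
The search is exhausted without reaching 4; it lies in a different component.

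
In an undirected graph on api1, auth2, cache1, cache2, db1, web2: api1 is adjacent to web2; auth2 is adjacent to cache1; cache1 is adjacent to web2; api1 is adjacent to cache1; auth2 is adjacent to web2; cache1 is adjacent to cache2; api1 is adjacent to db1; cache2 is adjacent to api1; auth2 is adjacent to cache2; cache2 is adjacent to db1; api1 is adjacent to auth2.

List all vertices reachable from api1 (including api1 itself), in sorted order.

Start at api1.
Its neighbours: auth2, cache1, cache2, db1, web2.
Every vertex is now reached.

api1, auth2, cache1, cache2, db1, web2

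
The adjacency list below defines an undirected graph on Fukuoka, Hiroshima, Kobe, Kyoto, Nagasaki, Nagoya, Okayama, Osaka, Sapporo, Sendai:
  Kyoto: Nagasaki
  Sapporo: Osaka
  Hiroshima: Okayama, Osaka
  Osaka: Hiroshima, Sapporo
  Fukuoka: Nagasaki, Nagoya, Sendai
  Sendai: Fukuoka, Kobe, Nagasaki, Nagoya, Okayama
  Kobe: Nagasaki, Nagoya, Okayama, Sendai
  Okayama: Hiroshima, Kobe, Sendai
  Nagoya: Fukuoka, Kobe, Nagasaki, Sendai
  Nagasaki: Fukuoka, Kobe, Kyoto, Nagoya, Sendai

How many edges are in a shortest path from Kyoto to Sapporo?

6

Distance 0: Kyoto.
Distance 1: Nagasaki.
Distance 2: Fukuoka, Kobe, Nagoya, Sendai.
Distance 3: Okayama.
Distance 4: Hiroshima.
Distance 5: Osaka.
Distance 6: Sapporo — contains Sapporo.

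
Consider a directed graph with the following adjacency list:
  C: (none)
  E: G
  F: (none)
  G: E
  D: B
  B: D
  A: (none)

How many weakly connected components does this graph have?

From A: component {A}.
From B: component {B, D}.
From C: component {C}.
From E: component {E, G}.
From F: component {F}.
That's 5 components.

5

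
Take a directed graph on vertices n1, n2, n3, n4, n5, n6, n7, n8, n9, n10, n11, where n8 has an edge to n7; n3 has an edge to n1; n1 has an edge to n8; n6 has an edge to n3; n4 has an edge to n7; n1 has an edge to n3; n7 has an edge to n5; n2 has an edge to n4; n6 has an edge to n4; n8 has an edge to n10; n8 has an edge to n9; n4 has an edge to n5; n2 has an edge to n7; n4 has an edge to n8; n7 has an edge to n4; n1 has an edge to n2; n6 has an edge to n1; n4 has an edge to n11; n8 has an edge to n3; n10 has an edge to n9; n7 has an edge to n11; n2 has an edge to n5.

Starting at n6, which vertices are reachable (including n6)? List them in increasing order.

n1, n2, n3, n4, n5, n6, n7, n8, n9, n10, n11

Start at n6.
Its neighbours: n1, n3, n4.
Then their neighbours: n2, n5, n7, n8, n11.
Then next layer: n9, n10.
Every vertex is now reached.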